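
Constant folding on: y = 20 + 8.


20 + 8 = 28 at compile time
Optimized: y = 28


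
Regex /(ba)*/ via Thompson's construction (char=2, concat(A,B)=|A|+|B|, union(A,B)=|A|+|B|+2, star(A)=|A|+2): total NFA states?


Syntax tree has 2 char leaf(s), 0 union(s), 1 star(s)
chars contribute 2×2 = 4; each union adds +2; each star adds +2
Total: 4 + 0 + 2 = 6 states


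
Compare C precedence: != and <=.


'<=' is relational (level 7); '!=' is equality (level 6)
Higher level binds tighter
'<=' has higher precedence than '!='


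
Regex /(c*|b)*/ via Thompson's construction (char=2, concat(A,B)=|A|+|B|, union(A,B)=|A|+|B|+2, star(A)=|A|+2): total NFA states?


Syntax tree has 2 char leaf(s), 1 union(s), 2 star(s)
chars contribute 2×2 = 4; each union adds +2; each star adds +2
Total: 4 + 2 + 4 = 10 states


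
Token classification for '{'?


Pattern: delimiter/punctuation
Type: PUNCTUATION


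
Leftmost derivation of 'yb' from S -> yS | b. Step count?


Derivation: S => yS => yb
Steps: 2


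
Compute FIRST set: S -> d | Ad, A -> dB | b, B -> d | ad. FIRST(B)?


Per alternative of B: FIRST(d) = {d}; FIRST(ad) = {a}
FIRST(B) = {a, d}


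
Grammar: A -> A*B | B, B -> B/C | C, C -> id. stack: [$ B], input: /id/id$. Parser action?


shift '/' to continue B -> B/C
Action: shift


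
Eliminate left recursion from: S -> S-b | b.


Left-recursive alternatives: S-b; non-recursive: b
Introduce S': S -> bS', S' -> -bS' | ε


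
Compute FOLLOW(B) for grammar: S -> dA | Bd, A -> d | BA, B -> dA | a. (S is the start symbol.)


$ ∈ FOLLOW(S). For each A -> αBβ: add FIRST(β)\{ε} to FOLLOW(B); if β nullable, add FOLLOW(A).
FOLLOW(B) = {a, d}


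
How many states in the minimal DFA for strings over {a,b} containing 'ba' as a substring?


KMP-style automaton: 2 progress states + 1 absorbing accept = 3
Minimal DFA: 3 states


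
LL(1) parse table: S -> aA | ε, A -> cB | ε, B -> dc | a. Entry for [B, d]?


For [B, d]: 'd' ∈ FIRST(dc)
Entry: B -> dc


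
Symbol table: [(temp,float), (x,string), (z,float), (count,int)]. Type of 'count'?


Lookup 'count' → type int


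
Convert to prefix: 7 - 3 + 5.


left-to-right (same/higher precedence on left): tree is (+ (- 7 3) 5)
Prefix: + - 7 3 5


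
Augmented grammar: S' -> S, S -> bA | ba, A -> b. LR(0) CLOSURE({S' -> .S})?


Start: S' -> .S
For each item with dot before a nonterminal B, add B -> .γ for every B-production
Closure: [S' -> .S, S -> .bA, S -> .ba]


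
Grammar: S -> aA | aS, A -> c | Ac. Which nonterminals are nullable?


A nonterminal is nullable iff some alternative derives ε (directly, or every symbol in it is nullable)
Nullable: {}


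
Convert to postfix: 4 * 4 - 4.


Left to right (same or higher precedence on left)
Postfix: 4 4 * 4 -


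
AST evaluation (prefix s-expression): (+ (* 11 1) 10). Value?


Evaluate inner: (* 11 1) = 11
Evaluate root: (+ 11 10) = 21
Result: 21


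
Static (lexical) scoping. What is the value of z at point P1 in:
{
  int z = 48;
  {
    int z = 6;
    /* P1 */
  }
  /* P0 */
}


z declared in the same block as P1
z = 6


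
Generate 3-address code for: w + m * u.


Break into single-operator statements:
t1 = m * u
t2 = w + t1


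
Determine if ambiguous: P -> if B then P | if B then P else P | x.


dangling else: 'if B then if B then x else x' parses two ways
Ambiguous


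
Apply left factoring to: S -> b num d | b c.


Common prefix: 'b'
Factored: S -> b S', S' -> num d | c


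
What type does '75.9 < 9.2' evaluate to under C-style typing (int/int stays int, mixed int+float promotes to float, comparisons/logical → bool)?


Operand types: float < float
Rule: comparison yields bool
Result type: bool


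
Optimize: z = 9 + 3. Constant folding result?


9 + 3 = 12 at compile time
Optimized: z = 12


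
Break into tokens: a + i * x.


Scan left to right, longest-match per lexeme
Tokens: ID(a), OP(+), ID(i), OP(*), ID(x)


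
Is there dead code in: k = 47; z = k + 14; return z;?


k is read by z's definition; z is returned
No dead code


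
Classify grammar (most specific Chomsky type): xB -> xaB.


LHS has context (more than one symbol) and |LHS| ≤ |RHS|
Classification: Type 1 (Context-Sensitive)


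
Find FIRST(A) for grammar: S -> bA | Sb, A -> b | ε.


Per alternative of A: FIRST(b) = {b}; FIRST(ε) = {ε}
FIRST(A) = {b, ε}


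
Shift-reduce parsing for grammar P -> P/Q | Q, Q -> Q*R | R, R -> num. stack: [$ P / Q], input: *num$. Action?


'*' can extend Q; shift to build Q -> Q*R
Action: shift


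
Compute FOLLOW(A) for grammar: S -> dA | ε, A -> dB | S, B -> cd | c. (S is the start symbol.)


$ ∈ FOLLOW(S). For each A -> αBβ: add FIRST(β)\{ε} to FOLLOW(B); if β nullable, add FOLLOW(A).
FOLLOW(A) = {$}


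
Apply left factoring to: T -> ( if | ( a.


Common prefix: '('
Factored: T -> ( T', T' -> if | a


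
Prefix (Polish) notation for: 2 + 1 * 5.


'*' binds tighter: tree is (+ 2 (* 1 5))
Prefix: + 2 * 1 5


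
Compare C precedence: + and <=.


'+' is additive (level 9); '<=' is relational (level 7)
Higher level binds tighter
'+' has higher precedence than '<='


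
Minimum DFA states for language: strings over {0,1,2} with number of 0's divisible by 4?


Track (count of 0) mod 4: states 0..3, accept at 0
Minimal DFA: 4 states


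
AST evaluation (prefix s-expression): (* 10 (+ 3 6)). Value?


Evaluate inner: (+ 3 6) = 9
Evaluate root: (* 10 9) = 90
Result: 90


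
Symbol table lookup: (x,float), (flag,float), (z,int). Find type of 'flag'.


Lookup 'flag' → type float


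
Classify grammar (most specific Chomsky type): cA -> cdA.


LHS has context (more than one symbol) and |LHS| ≤ |RHS|
Classification: Type 1 (Context-Sensitive)


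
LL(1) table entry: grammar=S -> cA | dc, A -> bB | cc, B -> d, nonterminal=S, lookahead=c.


For [S, c]: 'c' ∈ FIRST(cA)
Entry: S -> cA


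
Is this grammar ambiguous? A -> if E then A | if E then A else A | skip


dangling else: 'if E then if E then skip else skip' parses two ways
Ambiguous


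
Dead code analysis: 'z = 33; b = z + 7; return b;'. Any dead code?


z is read by b's definition; b is returned
No dead code


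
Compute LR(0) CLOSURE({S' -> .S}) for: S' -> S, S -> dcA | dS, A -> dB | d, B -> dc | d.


Start: S' -> .S
For each item with dot before a nonterminal B, add B -> .γ for every B-production
Closure: [S' -> .S, S -> .dcA, S -> .dS]


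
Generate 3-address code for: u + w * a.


Break into single-operator statements:
t1 = w * a
t2 = u + t1


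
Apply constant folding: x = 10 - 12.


10 - 12 = -2 at compile time
Optimized: x = -2


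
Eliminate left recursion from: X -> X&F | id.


Left-recursive alternatives: X&F; non-recursive: id
Introduce X': X -> idX', X' -> &FX' | ε


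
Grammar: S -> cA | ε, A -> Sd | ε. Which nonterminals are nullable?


A nonterminal is nullable iff some alternative derives ε (directly, or every symbol in it is nullable)
Nullable: {A, S}


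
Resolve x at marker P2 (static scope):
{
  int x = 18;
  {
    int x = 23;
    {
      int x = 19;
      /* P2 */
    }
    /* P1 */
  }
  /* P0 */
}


x declared in the same block as P2
x = 19


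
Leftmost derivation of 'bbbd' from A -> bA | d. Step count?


Derivation: A => bA => bbA => bbbA => bbbd
Steps: 4


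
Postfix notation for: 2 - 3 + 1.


Left to right (same or higher precedence on left)
Postfix: 2 3 - 1 +


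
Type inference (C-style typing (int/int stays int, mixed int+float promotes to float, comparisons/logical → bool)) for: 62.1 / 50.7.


Operand types: float / float
Rule: mixed int/float promotes to float; int/int stays int
Result type: float


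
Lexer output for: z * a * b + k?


Scan left to right, longest-match per lexeme
Tokens: ID(z), OP(*), ID(a), OP(*), ID(b), OP(+), ID(k)


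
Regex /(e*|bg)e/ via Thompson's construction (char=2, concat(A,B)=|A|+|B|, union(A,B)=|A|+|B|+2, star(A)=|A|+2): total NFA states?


Syntax tree has 4 char leaf(s), 1 union(s), 1 star(s)
chars contribute 4×2 = 8; each union adds +2; each star adds +2
Total: 8 + 2 + 2 = 12 states


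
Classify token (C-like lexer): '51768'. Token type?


Pattern: digits only
Type: INTEGER_LITERAL


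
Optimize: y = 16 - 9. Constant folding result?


16 - 9 = 7 at compile time
Optimized: y = 7


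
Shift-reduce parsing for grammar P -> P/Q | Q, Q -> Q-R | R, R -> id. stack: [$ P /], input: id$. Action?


no handle ('P/' is not any RHS); shift 'id'
Action: shift


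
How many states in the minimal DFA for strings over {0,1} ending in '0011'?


Track the longest suffix of input matching a prefix of '0011': 5 classes (prefixes of length 0..4)
Minimal DFA: 5 states


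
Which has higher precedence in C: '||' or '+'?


'+' is additive (level 9); '||' is logical OR (level 1)
Higher level binds tighter
'+' has higher precedence than '||'


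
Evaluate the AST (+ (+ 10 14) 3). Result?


Evaluate inner: (+ 10 14) = 24
Evaluate root: (+ 24 3) = 27
Result: 27


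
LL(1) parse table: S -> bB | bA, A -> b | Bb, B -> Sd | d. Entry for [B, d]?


For [B, d]: 'd' ∈ FIRST(d)
Entry: B -> d


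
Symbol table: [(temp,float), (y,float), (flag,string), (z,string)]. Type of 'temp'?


Lookup 'temp' → type float


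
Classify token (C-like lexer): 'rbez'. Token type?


Pattern: letter/underscore followed by alphanumerics, not a keyword
Type: IDENTIFIER


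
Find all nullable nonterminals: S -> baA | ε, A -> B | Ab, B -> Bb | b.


A nonterminal is nullable iff some alternative derives ε (directly, or every symbol in it is nullable)
Nullable: {S}


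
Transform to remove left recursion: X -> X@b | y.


Left-recursive alternatives: X@b; non-recursive: y
Introduce X': X -> yX', X' -> @bX' | ε


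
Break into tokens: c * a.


Scan left to right, longest-match per lexeme
Tokens: ID(c), OP(*), ID(a)


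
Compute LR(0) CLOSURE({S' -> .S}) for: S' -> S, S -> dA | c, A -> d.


Start: S' -> .S
For each item with dot before a nonterminal B, add B -> .γ for every B-production
Closure: [S' -> .S, S -> .dA, S -> .c]


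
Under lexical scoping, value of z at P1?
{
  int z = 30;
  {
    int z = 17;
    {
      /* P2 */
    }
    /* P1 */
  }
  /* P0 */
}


z declared in the same block as P1
z = 17


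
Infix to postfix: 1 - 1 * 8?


* has higher precedence, evaluate 1*8 first
Postfix: 1 1 8 * -


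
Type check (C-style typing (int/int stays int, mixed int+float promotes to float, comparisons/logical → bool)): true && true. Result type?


Operand types: bool && bool
Rule: logical operators take bool operands and yield bool
Result type: bool


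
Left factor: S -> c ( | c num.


Common prefix: 'c'
Factored: S -> c S', S' -> ( | num


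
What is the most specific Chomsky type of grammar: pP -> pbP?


LHS has context (more than one symbol) and |LHS| ≤ |RHS|
Classification: Type 1 (Context-Sensitive)


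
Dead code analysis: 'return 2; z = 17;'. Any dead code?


statement follows a return and is unreachable
Dead: 'z = 17'


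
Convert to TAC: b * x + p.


Break into single-operator statements:
t1 = b * x
t2 = t1 + p


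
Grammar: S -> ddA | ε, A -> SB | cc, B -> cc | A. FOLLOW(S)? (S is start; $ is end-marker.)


$ ∈ FOLLOW(S). For each A -> αBβ: add FIRST(β)\{ε} to FOLLOW(B); if β nullable, add FOLLOW(A).
FOLLOW(S) = {$, c, d}


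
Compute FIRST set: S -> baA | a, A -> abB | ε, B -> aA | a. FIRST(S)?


Per alternative of S: FIRST(baA) = {b}; FIRST(a) = {a}
FIRST(S) = {a, b}


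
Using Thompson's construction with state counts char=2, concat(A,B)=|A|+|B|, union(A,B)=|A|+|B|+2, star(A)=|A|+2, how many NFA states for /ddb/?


Syntax tree has 3 char leaf(s), 0 union(s), 0 star(s)
chars contribute 3×2 = 6; each union adds +2; each star adds +2
Total: 6 + 0 + 0 = 6 states


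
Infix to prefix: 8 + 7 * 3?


'*' binds tighter: tree is (+ 8 (* 7 3))
Prefix: + 8 * 7 3


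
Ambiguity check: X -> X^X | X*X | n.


'n^n*n' has two parse trees (no precedence encoded between ^ and *)
Ambiguous


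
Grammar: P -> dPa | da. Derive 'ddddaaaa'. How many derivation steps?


Derivation: P => dPa => ddPaa => dddPaaa => ddddaaaa
Steps: 4


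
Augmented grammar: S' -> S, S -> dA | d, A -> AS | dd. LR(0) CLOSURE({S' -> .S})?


Start: S' -> .S
For each item with dot before a nonterminal B, add B -> .γ for every B-production
Closure: [S' -> .S, S -> .dA, S -> .d]


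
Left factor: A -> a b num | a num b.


Common prefix: 'a'
Factored: A -> a A', A' -> b num | num b


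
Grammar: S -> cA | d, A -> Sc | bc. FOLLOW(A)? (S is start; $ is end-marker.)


$ ∈ FOLLOW(S). For each A -> αBβ: add FIRST(β)\{ε} to FOLLOW(B); if β nullable, add FOLLOW(A).
FOLLOW(A) = {$, c}


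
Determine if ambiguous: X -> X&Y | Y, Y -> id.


precedence layered via separate nonterminal Y: deterministic
Unambiguous


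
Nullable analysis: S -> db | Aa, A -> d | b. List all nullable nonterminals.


A nonterminal is nullable iff some alternative derives ε (directly, or every symbol in it is nullable)
Nullable: {}


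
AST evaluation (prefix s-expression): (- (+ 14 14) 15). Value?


Evaluate inner: (+ 14 14) = 28
Evaluate root: (- 28 15) = 13
Result: 13


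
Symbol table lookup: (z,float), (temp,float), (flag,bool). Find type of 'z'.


Lookup 'z' → type float


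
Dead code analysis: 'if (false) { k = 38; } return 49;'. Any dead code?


condition is constant false, so the whole block is unreachable
Dead: 'if (false) { k = 38; }'


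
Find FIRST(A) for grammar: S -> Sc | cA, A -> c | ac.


Per alternative of A: FIRST(c) = {c}; FIRST(ac) = {a}
FIRST(A) = {a, c}


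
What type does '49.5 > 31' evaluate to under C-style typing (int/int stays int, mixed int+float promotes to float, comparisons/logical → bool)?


Operand types: float > int
Rule: comparison yields bool
Result type: bool


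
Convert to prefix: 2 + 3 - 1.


left-to-right (same/higher precedence on left): tree is (- (+ 2 3) 1)
Prefix: - + 2 3 1


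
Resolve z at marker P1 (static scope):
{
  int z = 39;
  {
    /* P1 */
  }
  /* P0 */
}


P1's block does not declare z; resolves to the enclosing declaration at depth 0
z = 39


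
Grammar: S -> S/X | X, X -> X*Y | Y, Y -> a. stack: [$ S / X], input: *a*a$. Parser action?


'*' can extend X; shift to build X -> X*Y
Action: shift


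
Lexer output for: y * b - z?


Scan left to right, longest-match per lexeme
Tokens: ID(y), OP(*), ID(b), OP(-), ID(z)


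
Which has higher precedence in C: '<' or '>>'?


'>>' is shift (level 8); '<' is relational (level 7)
Higher level binds tighter
'>>' has higher precedence than '<'


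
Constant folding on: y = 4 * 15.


4 * 15 = 60 at compile time
Optimized: y = 60


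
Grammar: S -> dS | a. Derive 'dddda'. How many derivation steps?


Derivation: S => dS => ddS => dddS => ddddS => dddda
Steps: 5


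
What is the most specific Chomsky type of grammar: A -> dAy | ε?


Single nonterminal LHS, but d^n y^n is not regular
Classification: Type 2 (Context-Free)


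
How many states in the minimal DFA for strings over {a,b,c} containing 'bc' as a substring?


KMP-style automaton: 2 progress states + 1 absorbing accept = 3
Minimal DFA: 3 states


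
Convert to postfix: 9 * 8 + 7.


Left to right (same or higher precedence on left)
Postfix: 9 8 * 7 +


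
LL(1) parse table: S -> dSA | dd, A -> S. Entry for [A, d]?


For [A, d]: 'd' ∈ FIRST(S)
Entry: A -> S


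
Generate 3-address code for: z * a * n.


Break into single-operator statements:
t1 = z * a
t2 = t1 * n


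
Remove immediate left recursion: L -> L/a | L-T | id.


Left-recursive alternatives: L/a, L-T; non-recursive: id
Introduce L': L -> idL', L' -> /aL' | -TL' | ε


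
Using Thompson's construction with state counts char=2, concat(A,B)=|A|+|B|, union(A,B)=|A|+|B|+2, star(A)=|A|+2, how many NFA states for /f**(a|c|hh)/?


Syntax tree has 5 char leaf(s), 2 union(s), 2 star(s)
chars contribute 5×2 = 10; each union adds +2; each star adds +2
Total: 10 + 4 + 4 = 18 states


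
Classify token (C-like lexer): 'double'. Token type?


Pattern: reserved word
Type: KEYWORD


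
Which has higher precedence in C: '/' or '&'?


'/' is multiplicative (level 10); '&' is bitwise AND (level 5)
Higher level binds tighter
'/' has higher precedence than '&'


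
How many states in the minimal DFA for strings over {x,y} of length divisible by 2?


Track length mod 2: states 0..1, accept at 0
Minimal DFA: 2 states


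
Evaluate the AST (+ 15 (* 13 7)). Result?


Evaluate inner: (* 13 7) = 91
Evaluate root: (+ 15 91) = 106
Result: 106


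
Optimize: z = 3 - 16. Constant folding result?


3 - 16 = -13 at compile time
Optimized: z = -13


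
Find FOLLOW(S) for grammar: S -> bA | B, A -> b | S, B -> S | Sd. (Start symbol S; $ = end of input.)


$ ∈ FOLLOW(S). For each A -> αBβ: add FIRST(β)\{ε} to FOLLOW(B); if β nullable, add FOLLOW(A).
FOLLOW(S) = {$, d}


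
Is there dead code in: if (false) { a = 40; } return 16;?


condition is constant false, so the whole block is unreachable
Dead: 'if (false) { a = 40; }'


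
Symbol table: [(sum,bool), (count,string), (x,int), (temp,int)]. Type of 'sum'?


Lookup 'sum' → type bool


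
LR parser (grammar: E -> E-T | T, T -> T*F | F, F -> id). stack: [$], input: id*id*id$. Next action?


no handle on stack; shift 'id'
Action: shift


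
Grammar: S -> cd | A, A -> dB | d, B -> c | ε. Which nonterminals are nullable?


A nonterminal is nullable iff some alternative derives ε (directly, or every symbol in it is nullable)
Nullable: {B}


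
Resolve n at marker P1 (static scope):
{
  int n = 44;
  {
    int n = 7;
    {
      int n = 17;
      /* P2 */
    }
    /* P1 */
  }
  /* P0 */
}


n declared in the same block as P1
n = 7


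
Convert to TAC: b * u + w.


Break into single-operator statements:
t1 = b * u
t2 = t1 + w


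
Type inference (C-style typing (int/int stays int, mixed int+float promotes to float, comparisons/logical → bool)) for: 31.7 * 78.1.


Operand types: float * float
Rule: mixed int/float promotes to float; int/int stays int
Result type: float


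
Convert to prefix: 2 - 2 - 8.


left-to-right (same/higher precedence on left): tree is (- (- 2 2) 8)
Prefix: - - 2 2 8


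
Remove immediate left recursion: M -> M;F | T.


Left-recursive alternatives: M;F; non-recursive: T
Introduce M': M -> TM', M' -> ;FM' | ε


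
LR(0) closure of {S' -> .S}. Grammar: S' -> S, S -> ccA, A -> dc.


Start: S' -> .S
For each item with dot before a nonterminal B, add B -> .γ for every B-production
Closure: [S' -> .S, S -> .ccA]


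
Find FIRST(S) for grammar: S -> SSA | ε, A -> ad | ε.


Per alternative of S: FIRST(SSA) = {a, ε}; FIRST(ε) = {ε}
FIRST(S) = {a, ε}


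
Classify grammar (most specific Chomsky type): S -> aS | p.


Right-linear: every RHS is a terminal or a terminal followed by one nonterminal
Classification: Type 3 (Regular)


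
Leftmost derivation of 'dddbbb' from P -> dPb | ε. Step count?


Derivation: P => dPb => ddPbb => dddPbbb => dddbbb
Steps: 4


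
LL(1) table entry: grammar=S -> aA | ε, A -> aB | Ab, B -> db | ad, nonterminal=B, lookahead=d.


For [B, d]: 'd' ∈ FIRST(db)
Entry: B -> db


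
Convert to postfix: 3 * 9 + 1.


Left to right (same or higher precedence on left)
Postfix: 3 9 * 1 +


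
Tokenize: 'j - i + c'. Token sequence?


Scan left to right, longest-match per lexeme
Tokens: ID(j), OP(-), ID(i), OP(+), ID(c)


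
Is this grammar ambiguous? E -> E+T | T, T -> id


precedence layered via separate nonterminal T: deterministic
Unambiguous


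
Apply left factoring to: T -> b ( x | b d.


Common prefix: 'b'
Factored: T -> b T', T' -> ( x | d


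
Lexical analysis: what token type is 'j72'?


Pattern: letter/underscore followed by alphanumerics, not a keyword
Type: IDENTIFIER


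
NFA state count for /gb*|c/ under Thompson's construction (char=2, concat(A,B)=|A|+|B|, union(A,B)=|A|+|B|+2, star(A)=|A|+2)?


Syntax tree has 3 char leaf(s), 1 union(s), 1 star(s)
chars contribute 3×2 = 6; each union adds +2; each star adds +2
Total: 6 + 2 + 2 = 10 states


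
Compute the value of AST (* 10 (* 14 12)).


Evaluate inner: (* 14 12) = 168
Evaluate root: (* 10 168) = 1680
Result: 1680


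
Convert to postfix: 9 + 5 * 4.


* has higher precedence, evaluate 5*4 first
Postfix: 9 5 4 * +


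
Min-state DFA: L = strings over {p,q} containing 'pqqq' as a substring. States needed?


KMP-style automaton: 4 progress states + 1 absorbing accept = 5
Minimal DFA: 5 states


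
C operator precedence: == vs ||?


'==' is equality (level 6); '||' is logical OR (level 1)
Higher level binds tighter
'==' has higher precedence than '||'


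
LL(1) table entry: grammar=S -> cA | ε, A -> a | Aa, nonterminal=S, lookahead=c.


For [S, c]: 'c' ∈ FIRST(cA)
Entry: S -> cA


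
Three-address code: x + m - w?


Break into single-operator statements:
t1 = x + m
t2 = t1 - w


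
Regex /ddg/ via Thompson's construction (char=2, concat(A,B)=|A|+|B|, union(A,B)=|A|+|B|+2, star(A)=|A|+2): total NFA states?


Syntax tree has 3 char leaf(s), 0 union(s), 0 star(s)
chars contribute 3×2 = 6; each union adds +2; each star adds +2
Total: 6 + 0 + 0 = 6 states


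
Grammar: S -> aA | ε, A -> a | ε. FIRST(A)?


Per alternative of A: FIRST(a) = {a}; FIRST(ε) = {ε}
FIRST(A) = {a, ε}


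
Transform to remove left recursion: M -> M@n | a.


Left-recursive alternatives: M@n; non-recursive: a
Introduce M': M -> aM', M' -> @nM' | ε


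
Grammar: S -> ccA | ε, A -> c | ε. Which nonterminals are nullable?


A nonterminal is nullable iff some alternative derives ε (directly, or every symbol in it is nullable)
Nullable: {A, S}


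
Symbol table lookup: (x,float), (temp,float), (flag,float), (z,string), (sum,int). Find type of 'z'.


Lookup 'z' → type string


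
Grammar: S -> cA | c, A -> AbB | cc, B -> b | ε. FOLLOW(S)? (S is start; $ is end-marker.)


$ ∈ FOLLOW(S). For each A -> αBβ: add FIRST(β)\{ε} to FOLLOW(B); if β nullable, add FOLLOW(A).
FOLLOW(S) = {$}


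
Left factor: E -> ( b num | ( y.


Common prefix: '('
Factored: E -> ( E', E' -> b num | y


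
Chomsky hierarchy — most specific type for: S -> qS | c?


Right-linear: every RHS is a terminal or a terminal followed by one nonterminal
Classification: Type 3 (Regular)


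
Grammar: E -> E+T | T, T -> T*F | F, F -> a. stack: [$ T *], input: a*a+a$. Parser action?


no handle; shift 'a'
Action: shift


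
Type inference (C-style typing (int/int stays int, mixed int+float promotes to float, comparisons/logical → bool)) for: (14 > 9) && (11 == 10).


Operand types: bool && bool
Rule: logical operators take bool operands and yield bool
Result type: bool


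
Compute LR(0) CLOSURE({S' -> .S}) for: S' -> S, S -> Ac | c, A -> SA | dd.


Start: S' -> .S
For each item with dot before a nonterminal B, add B -> .γ for every B-production
Closure: [S' -> .S, S -> .Ac, S -> .c, A -> .SA, A -> .dd]


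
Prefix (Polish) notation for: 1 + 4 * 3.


'*' binds tighter: tree is (+ 1 (* 4 3))
Prefix: + 1 * 4 3


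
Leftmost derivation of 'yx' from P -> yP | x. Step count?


Derivation: P => yP => yx
Steps: 2


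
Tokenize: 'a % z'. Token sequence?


Scan left to right, longest-match per lexeme
Tokens: ID(a), OP(%), ID(z)


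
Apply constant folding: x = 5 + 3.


5 + 3 = 8 at compile time
Optimized: x = 8


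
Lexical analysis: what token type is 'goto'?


Pattern: reserved word
Type: KEYWORD


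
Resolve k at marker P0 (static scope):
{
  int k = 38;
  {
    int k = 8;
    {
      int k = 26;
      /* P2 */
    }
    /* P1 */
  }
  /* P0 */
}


k declared in the same block as P0
k = 38


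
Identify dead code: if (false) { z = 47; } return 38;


condition is constant false, so the whole block is unreachable
Dead: 'if (false) { z = 47; }'


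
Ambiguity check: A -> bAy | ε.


balanced b^n…y^n: each string has a unique parse
Unambiguous


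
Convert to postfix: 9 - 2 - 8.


Left to right (same or higher precedence on left)
Postfix: 9 2 - 8 -


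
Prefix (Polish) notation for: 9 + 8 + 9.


left-to-right (same/higher precedence on left): tree is (+ (+ 9 8) 9)
Prefix: + + 9 8 9


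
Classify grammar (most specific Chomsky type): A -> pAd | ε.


Single nonterminal LHS, but p^n d^n is not regular
Classification: Type 2 (Context-Free)


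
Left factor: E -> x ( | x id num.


Common prefix: 'x'
Factored: E -> x E', E' -> ( | id num


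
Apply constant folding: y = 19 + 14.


19 + 14 = 33 at compile time
Optimized: y = 33


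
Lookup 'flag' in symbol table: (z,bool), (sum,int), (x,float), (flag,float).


Lookup 'flag' → type float


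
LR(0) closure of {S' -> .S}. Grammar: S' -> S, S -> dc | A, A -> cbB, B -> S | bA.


Start: S' -> .S
For each item with dot before a nonterminal B, add B -> .γ for every B-production
Closure: [S' -> .S, S -> .dc, S -> .A, A -> .cbB]


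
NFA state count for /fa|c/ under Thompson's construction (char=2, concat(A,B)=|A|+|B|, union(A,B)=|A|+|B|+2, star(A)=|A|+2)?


Syntax tree has 3 char leaf(s), 1 union(s), 0 star(s)
chars contribute 3×2 = 6; each union adds +2; each star adds +2
Total: 6 + 2 + 0 = 8 states


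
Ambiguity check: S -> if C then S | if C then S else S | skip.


dangling else: 'if C then if C then skip else skip' parses two ways
Ambiguous


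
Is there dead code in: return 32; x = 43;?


statement follows a return and is unreachable
Dead: 'x = 43'


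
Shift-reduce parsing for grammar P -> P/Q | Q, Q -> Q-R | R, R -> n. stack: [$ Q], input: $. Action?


lookahead ∉ {-} so Q won't extend; reduce P -> Q
Action: reduce (P -> Q)


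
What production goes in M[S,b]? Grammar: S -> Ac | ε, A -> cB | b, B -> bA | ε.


For [S, b]: 'b' ∈ FIRST(Ac)
Entry: S -> Ac


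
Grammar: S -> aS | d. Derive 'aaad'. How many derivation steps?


Derivation: S => aS => aaS => aaaS => aaad
Steps: 4


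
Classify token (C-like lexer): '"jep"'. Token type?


Pattern: double-quoted sequence
Type: STRING_LITERAL


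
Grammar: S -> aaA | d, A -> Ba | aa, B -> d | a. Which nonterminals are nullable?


A nonterminal is nullable iff some alternative derives ε (directly, or every symbol in it is nullable)
Nullable: {}


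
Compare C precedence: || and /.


'/' is multiplicative (level 10); '||' is logical OR (level 1)
Higher level binds tighter
'/' has higher precedence than '||'


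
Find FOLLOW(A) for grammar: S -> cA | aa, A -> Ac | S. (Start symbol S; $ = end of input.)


$ ∈ FOLLOW(S). For each A -> αBβ: add FIRST(β)\{ε} to FOLLOW(B); if β nullable, add FOLLOW(A).
FOLLOW(A) = {$, c}


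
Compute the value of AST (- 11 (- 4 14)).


Evaluate inner: (- 4 14) = -10
Evaluate root: (- 11 -10) = 21
Result: 21


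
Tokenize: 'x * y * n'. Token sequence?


Scan left to right, longest-match per lexeme
Tokens: ID(x), OP(*), ID(y), OP(*), ID(n)


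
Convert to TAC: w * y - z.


Break into single-operator statements:
t1 = w * y
t2 = t1 - z


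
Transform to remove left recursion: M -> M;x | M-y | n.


Left-recursive alternatives: M;x, M-y; non-recursive: n
Introduce M': M -> nM', M' -> ;xM' | -yM' | ε


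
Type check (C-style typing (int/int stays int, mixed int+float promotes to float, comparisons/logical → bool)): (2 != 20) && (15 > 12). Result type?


Operand types: bool && bool
Rule: logical operators take bool operands and yield bool
Result type: bool


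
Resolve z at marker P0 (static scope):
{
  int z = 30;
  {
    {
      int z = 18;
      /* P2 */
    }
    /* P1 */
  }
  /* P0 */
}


z declared in the same block as P0
z = 30


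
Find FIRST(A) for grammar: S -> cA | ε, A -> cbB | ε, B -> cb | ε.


Per alternative of A: FIRST(cbB) = {c}; FIRST(ε) = {ε}
FIRST(A) = {c, ε}


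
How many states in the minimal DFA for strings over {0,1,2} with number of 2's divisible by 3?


Track (count of 2) mod 3: states 0..2, accept at 0
Minimal DFA: 3 states


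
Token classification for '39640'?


Pattern: digits only
Type: INTEGER_LITERAL


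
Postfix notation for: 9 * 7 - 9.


Left to right (same or higher precedence on left)
Postfix: 9 7 * 9 -


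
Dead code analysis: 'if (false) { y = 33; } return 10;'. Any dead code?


condition is constant false, so the whole block is unreachable
Dead: 'if (false) { y = 33; }'


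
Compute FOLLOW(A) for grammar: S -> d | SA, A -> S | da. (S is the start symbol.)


$ ∈ FOLLOW(S). For each A -> αBβ: add FIRST(β)\{ε} to FOLLOW(B); if β nullable, add FOLLOW(A).
FOLLOW(A) = {$, d}


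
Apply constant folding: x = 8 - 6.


8 - 6 = 2 at compile time
Optimized: x = 2


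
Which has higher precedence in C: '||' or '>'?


'>' is relational (level 7); '||' is logical OR (level 1)
Higher level binds tighter
'>' has higher precedence than '||'


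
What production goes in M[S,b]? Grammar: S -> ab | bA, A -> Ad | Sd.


For [S, b]: 'b' ∈ FIRST(bA)
Entry: S -> bA


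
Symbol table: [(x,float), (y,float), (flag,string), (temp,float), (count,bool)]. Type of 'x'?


Lookup 'x' → type float


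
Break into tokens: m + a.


Scan left to right, longest-match per lexeme
Tokens: ID(m), OP(+), ID(a)


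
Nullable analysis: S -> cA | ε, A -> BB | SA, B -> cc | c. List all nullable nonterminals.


A nonterminal is nullable iff some alternative derives ε (directly, or every symbol in it is nullable)
Nullable: {S}


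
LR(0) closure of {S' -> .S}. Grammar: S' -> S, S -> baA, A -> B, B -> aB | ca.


Start: S' -> .S
For each item with dot before a nonterminal B, add B -> .γ for every B-production
Closure: [S' -> .S, S -> .baA]


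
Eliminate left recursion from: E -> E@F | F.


Left-recursive alternatives: E@F; non-recursive: F
Introduce E': E -> FE', E' -> @FE' | ε


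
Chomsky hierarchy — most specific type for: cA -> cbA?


LHS has context (more than one symbol) and |LHS| ≤ |RHS|
Classification: Type 1 (Context-Sensitive)


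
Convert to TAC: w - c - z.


Break into single-operator statements:
t1 = w - c
t2 = t1 - z


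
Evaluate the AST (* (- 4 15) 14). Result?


Evaluate inner: (- 4 15) = -11
Evaluate root: (* -11 14) = -154
Result: -154


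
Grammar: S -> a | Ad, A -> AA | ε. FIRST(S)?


Per alternative of S: FIRST(a) = {a}; FIRST(Ad) = {d}
FIRST(S) = {a, d}


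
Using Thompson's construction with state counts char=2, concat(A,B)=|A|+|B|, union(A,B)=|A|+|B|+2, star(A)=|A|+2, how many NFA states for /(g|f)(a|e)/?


Syntax tree has 4 char leaf(s), 2 union(s), 0 star(s)
chars contribute 4×2 = 8; each union adds +2; each star adds +2
Total: 8 + 4 + 0 = 12 states


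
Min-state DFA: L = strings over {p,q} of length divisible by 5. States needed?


Track length mod 5: states 0..4, accept at 0
Minimal DFA: 5 states


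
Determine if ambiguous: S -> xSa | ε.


balanced x^n…a^n: each string has a unique parse
Unambiguous


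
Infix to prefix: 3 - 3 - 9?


left-to-right (same/higher precedence on left): tree is (- (- 3 3) 9)
Prefix: - - 3 3 9


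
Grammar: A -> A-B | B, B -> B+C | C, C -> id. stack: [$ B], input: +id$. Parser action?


shift '+' to continue B -> B+C
Action: shift


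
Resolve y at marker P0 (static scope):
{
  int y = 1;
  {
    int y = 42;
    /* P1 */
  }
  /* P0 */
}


y declared in the same block as P0
y = 1


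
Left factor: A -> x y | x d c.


Common prefix: 'x'
Factored: A -> x A', A' -> y | d c


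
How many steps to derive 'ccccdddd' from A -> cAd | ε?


Derivation: A => cAd => ccAdd => cccAddd => ccccAdddd => ccccdddd
Steps: 5


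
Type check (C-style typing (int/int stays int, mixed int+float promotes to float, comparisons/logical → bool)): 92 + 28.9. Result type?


Operand types: int + float
Rule: mixed int/float promotes to float; int/int stays int
Result type: float


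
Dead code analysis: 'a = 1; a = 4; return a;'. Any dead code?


first assignment to a is overwritten before any read
Dead: 'a = 1'


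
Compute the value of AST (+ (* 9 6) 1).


Evaluate inner: (* 9 6) = 54
Evaluate root: (+ 54 1) = 55
Result: 55


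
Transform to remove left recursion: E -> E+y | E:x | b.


Left-recursive alternatives: E+y, E:x; non-recursive: b
Introduce E': E -> bE', E' -> +yE' | :xE' | ε


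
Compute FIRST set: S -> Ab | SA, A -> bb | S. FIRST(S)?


Per alternative of S: FIRST(Ab) = {b}; FIRST(SA) = {b}
FIRST(S) = {b}


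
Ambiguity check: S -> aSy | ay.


balanced a^n…y^n: each string has a unique parse
Unambiguous


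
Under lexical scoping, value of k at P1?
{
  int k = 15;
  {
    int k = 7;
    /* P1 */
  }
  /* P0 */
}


k declared in the same block as P1
k = 7


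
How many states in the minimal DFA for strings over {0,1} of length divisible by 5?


Track length mod 5: states 0..4, accept at 0
Minimal DFA: 5 states


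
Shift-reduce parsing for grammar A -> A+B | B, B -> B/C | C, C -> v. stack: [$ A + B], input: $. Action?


handle 'A+B' on top; lookahead ∈ FOLLOW(A) = {+, $}
Action: reduce (A -> A+B)


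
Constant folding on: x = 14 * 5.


14 * 5 = 70 at compile time
Optimized: x = 70


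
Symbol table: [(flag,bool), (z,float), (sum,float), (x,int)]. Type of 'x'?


Lookup 'x' → type int


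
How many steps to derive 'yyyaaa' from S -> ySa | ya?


Derivation: S => ySa => yySaa => yyyaaa
Steps: 3


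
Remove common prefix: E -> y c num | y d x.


Common prefix: 'y'
Factored: E -> y E', E' -> c num | d x


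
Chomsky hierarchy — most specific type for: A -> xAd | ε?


Single nonterminal LHS, but x^n d^n is not regular
Classification: Type 2 (Context-Free)


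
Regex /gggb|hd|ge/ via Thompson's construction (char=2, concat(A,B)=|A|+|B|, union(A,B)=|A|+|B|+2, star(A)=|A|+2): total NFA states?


Syntax tree has 8 char leaf(s), 2 union(s), 0 star(s)
chars contribute 8×2 = 16; each union adds +2; each star adds +2
Total: 16 + 4 + 0 = 20 states


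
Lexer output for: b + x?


Scan left to right, longest-match per lexeme
Tokens: ID(b), OP(+), ID(x)


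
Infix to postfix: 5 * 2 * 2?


Left to right (same or higher precedence on left)
Postfix: 5 2 * 2 *


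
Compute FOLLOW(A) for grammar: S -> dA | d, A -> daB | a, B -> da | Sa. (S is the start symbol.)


$ ∈ FOLLOW(S). For each A -> αBβ: add FIRST(β)\{ε} to FOLLOW(B); if β nullable, add FOLLOW(A).
FOLLOW(A) = {$, a}


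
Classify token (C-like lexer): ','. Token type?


Pattern: delimiter/punctuation
Type: PUNCTUATION


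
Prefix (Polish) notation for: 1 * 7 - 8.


left-to-right (same/higher precedence on left): tree is (- (* 1 7) 8)
Prefix: - * 1 7 8


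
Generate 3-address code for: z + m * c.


Break into single-operator statements:
t1 = m * c
t2 = z + t1


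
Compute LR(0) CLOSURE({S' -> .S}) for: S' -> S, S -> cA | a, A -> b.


Start: S' -> .S
For each item with dot before a nonterminal B, add B -> .γ for every B-production
Closure: [S' -> .S, S -> .cA, S -> .a]


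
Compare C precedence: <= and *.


'*' is multiplicative (level 10); '<=' is relational (level 7)
Higher level binds tighter
'*' has higher precedence than '<='


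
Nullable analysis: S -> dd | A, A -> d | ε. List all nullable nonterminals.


A nonterminal is nullable iff some alternative derives ε (directly, or every symbol in it is nullable)
Nullable: {A, S}


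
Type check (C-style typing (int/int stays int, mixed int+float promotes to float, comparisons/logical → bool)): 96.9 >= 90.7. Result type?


Operand types: float >= float
Rule: comparison yields bool
Result type: bool


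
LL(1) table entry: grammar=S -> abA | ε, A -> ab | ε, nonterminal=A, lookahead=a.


For [A, a]: 'a' ∈ FIRST(ab)
Entry: A -> ab


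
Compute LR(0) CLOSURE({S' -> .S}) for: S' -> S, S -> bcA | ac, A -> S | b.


Start: S' -> .S
For each item with dot before a nonterminal B, add B -> .γ for every B-production
Closure: [S' -> .S, S -> .bcA, S -> .ac]


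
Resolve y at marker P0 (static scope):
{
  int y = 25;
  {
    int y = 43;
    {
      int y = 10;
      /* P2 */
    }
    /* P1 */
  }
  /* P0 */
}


y declared in the same block as P0
y = 25


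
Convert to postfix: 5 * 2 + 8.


Left to right (same or higher precedence on left)
Postfix: 5 2 * 8 +


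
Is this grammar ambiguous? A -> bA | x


right-linear, alternatives start with distinct terminals 'b' vs 'x': unique leftmost derivation
Unambiguous


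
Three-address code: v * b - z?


Break into single-operator statements:
t1 = v * b
t2 = t1 - z


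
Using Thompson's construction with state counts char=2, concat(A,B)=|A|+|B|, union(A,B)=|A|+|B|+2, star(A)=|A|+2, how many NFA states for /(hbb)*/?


Syntax tree has 3 char leaf(s), 0 union(s), 1 star(s)
chars contribute 3×2 = 6; each union adds +2; each star adds +2
Total: 6 + 0 + 2 = 8 states


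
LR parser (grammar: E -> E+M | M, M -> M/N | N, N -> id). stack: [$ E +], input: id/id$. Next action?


no handle ('E+' is not any RHS); shift 'id'
Action: shift


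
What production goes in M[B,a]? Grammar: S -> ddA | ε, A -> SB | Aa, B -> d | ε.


For [B, a]: ε is nullable and 'a' ∈ FOLLOW(B)
Entry: B -> ε


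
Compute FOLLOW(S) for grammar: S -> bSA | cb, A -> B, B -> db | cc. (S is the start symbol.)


$ ∈ FOLLOW(S). For each A -> αBβ: add FIRST(β)\{ε} to FOLLOW(B); if β nullable, add FOLLOW(A).
FOLLOW(S) = {$, c, d}


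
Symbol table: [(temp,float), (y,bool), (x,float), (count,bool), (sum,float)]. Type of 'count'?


Lookup 'count' → type bool


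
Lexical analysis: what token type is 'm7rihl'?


Pattern: letter/underscore followed by alphanumerics, not a keyword
Type: IDENTIFIER


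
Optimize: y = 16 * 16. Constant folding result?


16 * 16 = 256 at compile time
Optimized: y = 256


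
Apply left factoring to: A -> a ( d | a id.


Common prefix: 'a'
Factored: A -> a A', A' -> ( d | id


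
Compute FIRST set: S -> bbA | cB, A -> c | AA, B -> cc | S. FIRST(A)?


Per alternative of A: FIRST(c) = {c}; FIRST(AA) = {c}
FIRST(A) = {c}


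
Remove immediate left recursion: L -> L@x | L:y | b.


Left-recursive alternatives: L@x, L:y; non-recursive: b
Introduce L': L -> bL', L' -> @xL' | :yL' | ε


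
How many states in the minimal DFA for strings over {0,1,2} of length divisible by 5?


Track length mod 5: states 0..4, accept at 0
Minimal DFA: 5 states


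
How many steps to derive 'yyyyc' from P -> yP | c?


Derivation: P => yP => yyP => yyyP => yyyyP => yyyyc
Steps: 5


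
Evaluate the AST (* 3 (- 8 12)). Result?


Evaluate inner: (- 8 12) = -4
Evaluate root: (* 3 -4) = -12
Result: -12


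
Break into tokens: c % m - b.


Scan left to right, longest-match per lexeme
Tokens: ID(c), OP(%), ID(m), OP(-), ID(b)
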